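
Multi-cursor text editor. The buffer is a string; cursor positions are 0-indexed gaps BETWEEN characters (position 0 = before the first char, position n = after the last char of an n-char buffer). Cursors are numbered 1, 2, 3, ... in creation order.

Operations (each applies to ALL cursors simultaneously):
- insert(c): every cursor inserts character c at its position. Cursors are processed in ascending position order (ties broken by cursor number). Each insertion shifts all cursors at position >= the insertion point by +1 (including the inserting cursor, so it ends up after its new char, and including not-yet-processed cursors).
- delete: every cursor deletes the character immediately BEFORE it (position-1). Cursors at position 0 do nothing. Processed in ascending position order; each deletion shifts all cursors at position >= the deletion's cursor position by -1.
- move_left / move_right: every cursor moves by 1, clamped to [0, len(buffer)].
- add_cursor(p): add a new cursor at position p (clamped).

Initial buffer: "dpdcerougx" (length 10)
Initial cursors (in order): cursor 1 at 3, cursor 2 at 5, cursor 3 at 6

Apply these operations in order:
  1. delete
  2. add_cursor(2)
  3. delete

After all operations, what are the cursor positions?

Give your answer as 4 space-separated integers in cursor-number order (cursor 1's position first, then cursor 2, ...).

After op 1 (delete): buffer="dpcougx" (len 7), cursors c1@2 c2@3 c3@3, authorship .......
After op 2 (add_cursor(2)): buffer="dpcougx" (len 7), cursors c1@2 c4@2 c2@3 c3@3, authorship .......
After op 3 (delete): buffer="ougx" (len 4), cursors c1@0 c2@0 c3@0 c4@0, authorship ....

Answer: 0 0 0 0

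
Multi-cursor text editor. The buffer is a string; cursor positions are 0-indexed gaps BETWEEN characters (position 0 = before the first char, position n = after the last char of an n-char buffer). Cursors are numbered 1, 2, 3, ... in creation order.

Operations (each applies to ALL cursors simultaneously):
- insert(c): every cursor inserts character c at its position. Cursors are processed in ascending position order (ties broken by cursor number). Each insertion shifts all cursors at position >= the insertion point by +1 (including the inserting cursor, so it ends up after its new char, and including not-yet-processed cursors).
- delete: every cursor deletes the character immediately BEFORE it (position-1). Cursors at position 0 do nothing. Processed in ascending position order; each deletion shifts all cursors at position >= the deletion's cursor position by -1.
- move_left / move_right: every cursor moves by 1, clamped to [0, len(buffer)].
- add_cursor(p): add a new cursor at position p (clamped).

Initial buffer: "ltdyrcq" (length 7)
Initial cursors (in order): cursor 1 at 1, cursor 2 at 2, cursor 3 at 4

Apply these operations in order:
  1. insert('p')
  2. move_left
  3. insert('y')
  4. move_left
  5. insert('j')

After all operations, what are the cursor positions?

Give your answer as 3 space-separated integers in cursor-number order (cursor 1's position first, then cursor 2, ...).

After op 1 (insert('p')): buffer="lptpdyprcq" (len 10), cursors c1@2 c2@4 c3@7, authorship .1.2..3...
After op 2 (move_left): buffer="lptpdyprcq" (len 10), cursors c1@1 c2@3 c3@6, authorship .1.2..3...
After op 3 (insert('y')): buffer="lyptypdyyprcq" (len 13), cursors c1@2 c2@5 c3@9, authorship .11.22..33...
After op 4 (move_left): buffer="lyptypdyyprcq" (len 13), cursors c1@1 c2@4 c3@8, authorship .11.22..33...
After op 5 (insert('j')): buffer="ljyptjypdyjyprcq" (len 16), cursors c1@2 c2@6 c3@11, authorship .111.222..333...

Answer: 2 6 11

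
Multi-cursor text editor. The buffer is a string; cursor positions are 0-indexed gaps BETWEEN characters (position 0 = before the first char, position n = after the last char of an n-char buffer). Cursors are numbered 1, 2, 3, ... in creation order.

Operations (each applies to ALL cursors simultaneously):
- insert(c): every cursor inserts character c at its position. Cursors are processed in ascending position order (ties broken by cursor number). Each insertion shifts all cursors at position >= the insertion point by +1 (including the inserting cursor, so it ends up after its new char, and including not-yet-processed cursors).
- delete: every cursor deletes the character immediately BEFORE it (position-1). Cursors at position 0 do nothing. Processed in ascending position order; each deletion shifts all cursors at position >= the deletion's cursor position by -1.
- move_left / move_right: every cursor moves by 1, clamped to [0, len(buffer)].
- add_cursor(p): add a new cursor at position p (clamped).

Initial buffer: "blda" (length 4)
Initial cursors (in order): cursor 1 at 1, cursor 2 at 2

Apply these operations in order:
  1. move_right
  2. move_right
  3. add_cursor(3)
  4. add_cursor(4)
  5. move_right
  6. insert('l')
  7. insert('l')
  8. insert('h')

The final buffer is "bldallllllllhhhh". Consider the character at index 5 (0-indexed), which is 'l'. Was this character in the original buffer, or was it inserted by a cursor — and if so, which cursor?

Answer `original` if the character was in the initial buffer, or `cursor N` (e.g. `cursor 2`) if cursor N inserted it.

Answer: cursor 2

Derivation:
After op 1 (move_right): buffer="blda" (len 4), cursors c1@2 c2@3, authorship ....
After op 2 (move_right): buffer="blda" (len 4), cursors c1@3 c2@4, authorship ....
After op 3 (add_cursor(3)): buffer="blda" (len 4), cursors c1@3 c3@3 c2@4, authorship ....
After op 4 (add_cursor(4)): buffer="blda" (len 4), cursors c1@3 c3@3 c2@4 c4@4, authorship ....
After op 5 (move_right): buffer="blda" (len 4), cursors c1@4 c2@4 c3@4 c4@4, authorship ....
After op 6 (insert('l')): buffer="bldallll" (len 8), cursors c1@8 c2@8 c3@8 c4@8, authorship ....1234
After op 7 (insert('l')): buffer="bldallllllll" (len 12), cursors c1@12 c2@12 c3@12 c4@12, authorship ....12341234
After op 8 (insert('h')): buffer="bldallllllllhhhh" (len 16), cursors c1@16 c2@16 c3@16 c4@16, authorship ....123412341234
Authorship (.=original, N=cursor N): . . . . 1 2 3 4 1 2 3 4 1 2 3 4
Index 5: author = 2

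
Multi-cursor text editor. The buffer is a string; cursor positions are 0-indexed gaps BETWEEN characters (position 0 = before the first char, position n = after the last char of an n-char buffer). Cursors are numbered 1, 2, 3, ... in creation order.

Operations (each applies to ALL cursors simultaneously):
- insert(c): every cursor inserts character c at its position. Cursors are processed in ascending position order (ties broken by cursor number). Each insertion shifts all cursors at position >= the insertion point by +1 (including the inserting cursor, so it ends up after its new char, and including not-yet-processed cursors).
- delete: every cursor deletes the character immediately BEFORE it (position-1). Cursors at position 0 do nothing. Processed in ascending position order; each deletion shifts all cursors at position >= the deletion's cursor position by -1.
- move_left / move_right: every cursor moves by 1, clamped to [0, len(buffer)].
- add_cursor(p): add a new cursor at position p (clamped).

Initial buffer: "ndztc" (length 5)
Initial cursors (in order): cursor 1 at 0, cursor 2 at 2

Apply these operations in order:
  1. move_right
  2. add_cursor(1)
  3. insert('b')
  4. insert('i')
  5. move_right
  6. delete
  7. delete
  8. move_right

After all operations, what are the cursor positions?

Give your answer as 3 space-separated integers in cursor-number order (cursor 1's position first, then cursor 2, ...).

After op 1 (move_right): buffer="ndztc" (len 5), cursors c1@1 c2@3, authorship .....
After op 2 (add_cursor(1)): buffer="ndztc" (len 5), cursors c1@1 c3@1 c2@3, authorship .....
After op 3 (insert('b')): buffer="nbbdzbtc" (len 8), cursors c1@3 c3@3 c2@6, authorship .13..2..
After op 4 (insert('i')): buffer="nbbiidzbitc" (len 11), cursors c1@5 c3@5 c2@9, authorship .1313..22..
After op 5 (move_right): buffer="nbbiidzbitc" (len 11), cursors c1@6 c3@6 c2@10, authorship .1313..22..
After op 6 (delete): buffer="nbbizbic" (len 8), cursors c1@4 c3@4 c2@7, authorship .131.22.
After op 7 (delete): buffer="nbzbc" (len 5), cursors c1@2 c3@2 c2@4, authorship .1.2.
After op 8 (move_right): buffer="nbzbc" (len 5), cursors c1@3 c3@3 c2@5, authorship .1.2.

Answer: 3 5 3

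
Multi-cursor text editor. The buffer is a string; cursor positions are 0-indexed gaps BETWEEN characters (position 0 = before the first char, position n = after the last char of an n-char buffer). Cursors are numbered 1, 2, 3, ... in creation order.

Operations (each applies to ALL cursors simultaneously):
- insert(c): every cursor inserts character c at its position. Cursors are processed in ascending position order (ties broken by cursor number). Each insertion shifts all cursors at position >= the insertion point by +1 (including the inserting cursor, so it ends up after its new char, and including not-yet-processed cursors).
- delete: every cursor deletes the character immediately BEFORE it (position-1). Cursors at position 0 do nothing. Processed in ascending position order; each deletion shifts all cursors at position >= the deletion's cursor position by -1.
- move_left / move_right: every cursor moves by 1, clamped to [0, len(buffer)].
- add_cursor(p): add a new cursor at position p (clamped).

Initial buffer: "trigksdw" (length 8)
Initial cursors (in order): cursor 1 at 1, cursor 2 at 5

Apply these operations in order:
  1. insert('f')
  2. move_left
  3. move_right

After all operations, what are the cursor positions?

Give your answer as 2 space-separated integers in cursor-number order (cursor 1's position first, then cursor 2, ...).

Answer: 2 7

Derivation:
After op 1 (insert('f')): buffer="tfrigkfsdw" (len 10), cursors c1@2 c2@7, authorship .1....2...
After op 2 (move_left): buffer="tfrigkfsdw" (len 10), cursors c1@1 c2@6, authorship .1....2...
After op 3 (move_right): buffer="tfrigkfsdw" (len 10), cursors c1@2 c2@7, authorship .1....2...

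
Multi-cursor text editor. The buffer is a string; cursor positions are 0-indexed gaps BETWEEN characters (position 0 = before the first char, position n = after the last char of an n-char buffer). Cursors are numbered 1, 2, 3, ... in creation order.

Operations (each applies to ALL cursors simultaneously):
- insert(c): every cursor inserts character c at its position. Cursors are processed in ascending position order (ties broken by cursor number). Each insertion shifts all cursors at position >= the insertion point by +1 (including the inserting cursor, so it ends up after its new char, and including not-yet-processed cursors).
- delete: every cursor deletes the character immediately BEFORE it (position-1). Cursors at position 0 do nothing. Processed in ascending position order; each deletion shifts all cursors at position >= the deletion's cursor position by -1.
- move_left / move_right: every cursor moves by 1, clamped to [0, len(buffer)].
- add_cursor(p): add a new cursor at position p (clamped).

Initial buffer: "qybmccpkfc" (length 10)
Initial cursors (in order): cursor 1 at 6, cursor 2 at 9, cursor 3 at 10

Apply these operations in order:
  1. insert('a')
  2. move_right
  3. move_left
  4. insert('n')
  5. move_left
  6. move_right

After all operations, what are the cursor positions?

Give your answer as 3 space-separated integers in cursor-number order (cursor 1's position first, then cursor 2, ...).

Answer: 8 13 15

Derivation:
After op 1 (insert('a')): buffer="qybmccapkfaca" (len 13), cursors c1@7 c2@11 c3@13, authorship ......1...2.3
After op 2 (move_right): buffer="qybmccapkfaca" (len 13), cursors c1@8 c2@12 c3@13, authorship ......1...2.3
After op 3 (move_left): buffer="qybmccapkfaca" (len 13), cursors c1@7 c2@11 c3@12, authorship ......1...2.3
After op 4 (insert('n')): buffer="qybmccanpkfancna" (len 16), cursors c1@8 c2@13 c3@15, authorship ......11...22.33
After op 5 (move_left): buffer="qybmccanpkfancna" (len 16), cursors c1@7 c2@12 c3@14, authorship ......11...22.33
After op 6 (move_right): buffer="qybmccanpkfancna" (len 16), cursors c1@8 c2@13 c3@15, authorship ......11...22.33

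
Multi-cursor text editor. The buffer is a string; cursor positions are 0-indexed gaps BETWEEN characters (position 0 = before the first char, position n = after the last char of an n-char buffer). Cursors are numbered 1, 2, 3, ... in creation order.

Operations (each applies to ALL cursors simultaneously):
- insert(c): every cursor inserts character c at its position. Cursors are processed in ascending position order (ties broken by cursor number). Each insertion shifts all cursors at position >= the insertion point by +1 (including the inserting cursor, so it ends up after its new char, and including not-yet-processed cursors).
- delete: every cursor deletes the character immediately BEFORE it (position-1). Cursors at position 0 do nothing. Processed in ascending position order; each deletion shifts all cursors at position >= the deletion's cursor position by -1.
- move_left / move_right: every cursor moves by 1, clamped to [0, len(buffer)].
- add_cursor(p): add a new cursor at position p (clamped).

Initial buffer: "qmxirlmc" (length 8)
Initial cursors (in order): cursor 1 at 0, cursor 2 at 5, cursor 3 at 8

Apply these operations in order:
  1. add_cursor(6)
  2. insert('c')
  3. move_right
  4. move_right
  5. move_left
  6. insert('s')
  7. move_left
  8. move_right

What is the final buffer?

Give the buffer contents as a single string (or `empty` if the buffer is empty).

After op 1 (add_cursor(6)): buffer="qmxirlmc" (len 8), cursors c1@0 c2@5 c4@6 c3@8, authorship ........
After op 2 (insert('c')): buffer="cqmxirclcmcc" (len 12), cursors c1@1 c2@7 c4@9 c3@12, authorship 1.....2.4..3
After op 3 (move_right): buffer="cqmxirclcmcc" (len 12), cursors c1@2 c2@8 c4@10 c3@12, authorship 1.....2.4..3
After op 4 (move_right): buffer="cqmxirclcmcc" (len 12), cursors c1@3 c2@9 c4@11 c3@12, authorship 1.....2.4..3
After op 5 (move_left): buffer="cqmxirclcmcc" (len 12), cursors c1@2 c2@8 c4@10 c3@11, authorship 1.....2.4..3
After op 6 (insert('s')): buffer="cqsmxirclscmscsc" (len 16), cursors c1@3 c2@10 c4@13 c3@15, authorship 1.1....2.24.4.33
After op 7 (move_left): buffer="cqsmxirclscmscsc" (len 16), cursors c1@2 c2@9 c4@12 c3@14, authorship 1.1....2.24.4.33
After op 8 (move_right): buffer="cqsmxirclscmscsc" (len 16), cursors c1@3 c2@10 c4@13 c3@15, authorship 1.1....2.24.4.33

Answer: cqsmxirclscmscsc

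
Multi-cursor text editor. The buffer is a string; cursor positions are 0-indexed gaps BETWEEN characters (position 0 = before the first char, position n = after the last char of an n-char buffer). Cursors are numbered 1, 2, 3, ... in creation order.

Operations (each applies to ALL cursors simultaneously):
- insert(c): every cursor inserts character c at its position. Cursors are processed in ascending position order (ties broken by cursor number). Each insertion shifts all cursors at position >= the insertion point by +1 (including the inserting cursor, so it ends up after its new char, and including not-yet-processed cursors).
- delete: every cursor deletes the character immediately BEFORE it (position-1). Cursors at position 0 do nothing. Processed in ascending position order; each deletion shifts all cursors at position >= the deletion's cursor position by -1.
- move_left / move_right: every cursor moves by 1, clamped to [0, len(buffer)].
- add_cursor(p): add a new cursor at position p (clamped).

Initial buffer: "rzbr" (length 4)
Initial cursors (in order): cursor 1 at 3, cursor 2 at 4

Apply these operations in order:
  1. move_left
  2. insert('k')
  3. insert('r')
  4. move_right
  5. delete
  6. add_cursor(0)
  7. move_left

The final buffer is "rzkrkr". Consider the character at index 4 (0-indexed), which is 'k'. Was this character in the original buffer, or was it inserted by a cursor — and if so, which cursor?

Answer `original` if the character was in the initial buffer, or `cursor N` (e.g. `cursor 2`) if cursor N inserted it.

Answer: cursor 2

Derivation:
After op 1 (move_left): buffer="rzbr" (len 4), cursors c1@2 c2@3, authorship ....
After op 2 (insert('k')): buffer="rzkbkr" (len 6), cursors c1@3 c2@5, authorship ..1.2.
After op 3 (insert('r')): buffer="rzkrbkrr" (len 8), cursors c1@4 c2@7, authorship ..11.22.
After op 4 (move_right): buffer="rzkrbkrr" (len 8), cursors c1@5 c2@8, authorship ..11.22.
After op 5 (delete): buffer="rzkrkr" (len 6), cursors c1@4 c2@6, authorship ..1122
After op 6 (add_cursor(0)): buffer="rzkrkr" (len 6), cursors c3@0 c1@4 c2@6, authorship ..1122
After op 7 (move_left): buffer="rzkrkr" (len 6), cursors c3@0 c1@3 c2@5, authorship ..1122
Authorship (.=original, N=cursor N): . . 1 1 2 2
Index 4: author = 2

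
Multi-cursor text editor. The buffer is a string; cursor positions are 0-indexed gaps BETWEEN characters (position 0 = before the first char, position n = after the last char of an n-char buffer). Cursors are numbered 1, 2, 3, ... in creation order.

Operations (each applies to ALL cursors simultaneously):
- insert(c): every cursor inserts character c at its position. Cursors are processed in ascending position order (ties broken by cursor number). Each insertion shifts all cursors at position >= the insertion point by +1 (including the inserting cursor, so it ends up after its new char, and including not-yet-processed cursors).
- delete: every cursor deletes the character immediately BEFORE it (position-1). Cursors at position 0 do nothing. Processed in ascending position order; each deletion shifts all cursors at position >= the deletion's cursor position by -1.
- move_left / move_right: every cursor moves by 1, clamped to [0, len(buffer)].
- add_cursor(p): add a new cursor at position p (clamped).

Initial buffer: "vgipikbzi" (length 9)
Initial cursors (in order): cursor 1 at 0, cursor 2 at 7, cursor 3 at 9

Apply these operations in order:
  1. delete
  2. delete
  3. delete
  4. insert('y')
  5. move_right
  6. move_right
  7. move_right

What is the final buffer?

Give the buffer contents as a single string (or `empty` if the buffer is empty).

After op 1 (delete): buffer="vgipikz" (len 7), cursors c1@0 c2@6 c3@7, authorship .......
After op 2 (delete): buffer="vgipi" (len 5), cursors c1@0 c2@5 c3@5, authorship .....
After op 3 (delete): buffer="vgi" (len 3), cursors c1@0 c2@3 c3@3, authorship ...
After op 4 (insert('y')): buffer="yvgiyy" (len 6), cursors c1@1 c2@6 c3@6, authorship 1...23
After op 5 (move_right): buffer="yvgiyy" (len 6), cursors c1@2 c2@6 c3@6, authorship 1...23
After op 6 (move_right): buffer="yvgiyy" (len 6), cursors c1@3 c2@6 c3@6, authorship 1...23
After op 7 (move_right): buffer="yvgiyy" (len 6), cursors c1@4 c2@6 c3@6, authorship 1...23

Answer: yvgiyy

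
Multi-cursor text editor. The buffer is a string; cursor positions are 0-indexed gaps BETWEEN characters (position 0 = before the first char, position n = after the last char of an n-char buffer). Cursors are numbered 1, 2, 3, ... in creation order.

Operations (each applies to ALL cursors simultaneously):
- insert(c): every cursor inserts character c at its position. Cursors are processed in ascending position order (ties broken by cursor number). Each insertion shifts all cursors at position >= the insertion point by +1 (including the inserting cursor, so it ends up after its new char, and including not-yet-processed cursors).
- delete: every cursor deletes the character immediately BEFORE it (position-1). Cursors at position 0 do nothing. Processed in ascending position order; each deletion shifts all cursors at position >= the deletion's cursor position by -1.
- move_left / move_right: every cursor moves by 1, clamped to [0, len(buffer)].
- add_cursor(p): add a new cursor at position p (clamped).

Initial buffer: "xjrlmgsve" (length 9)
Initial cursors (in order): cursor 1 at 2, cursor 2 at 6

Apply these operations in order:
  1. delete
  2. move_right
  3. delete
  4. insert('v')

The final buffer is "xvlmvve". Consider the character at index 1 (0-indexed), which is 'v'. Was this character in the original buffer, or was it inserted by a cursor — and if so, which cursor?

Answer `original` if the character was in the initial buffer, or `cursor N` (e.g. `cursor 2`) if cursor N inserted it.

Answer: cursor 1

Derivation:
After op 1 (delete): buffer="xrlmsve" (len 7), cursors c1@1 c2@4, authorship .......
After op 2 (move_right): buffer="xrlmsve" (len 7), cursors c1@2 c2@5, authorship .......
After op 3 (delete): buffer="xlmve" (len 5), cursors c1@1 c2@3, authorship .....
After op 4 (insert('v')): buffer="xvlmvve" (len 7), cursors c1@2 c2@5, authorship .1..2..
Authorship (.=original, N=cursor N): . 1 . . 2 . .
Index 1: author = 1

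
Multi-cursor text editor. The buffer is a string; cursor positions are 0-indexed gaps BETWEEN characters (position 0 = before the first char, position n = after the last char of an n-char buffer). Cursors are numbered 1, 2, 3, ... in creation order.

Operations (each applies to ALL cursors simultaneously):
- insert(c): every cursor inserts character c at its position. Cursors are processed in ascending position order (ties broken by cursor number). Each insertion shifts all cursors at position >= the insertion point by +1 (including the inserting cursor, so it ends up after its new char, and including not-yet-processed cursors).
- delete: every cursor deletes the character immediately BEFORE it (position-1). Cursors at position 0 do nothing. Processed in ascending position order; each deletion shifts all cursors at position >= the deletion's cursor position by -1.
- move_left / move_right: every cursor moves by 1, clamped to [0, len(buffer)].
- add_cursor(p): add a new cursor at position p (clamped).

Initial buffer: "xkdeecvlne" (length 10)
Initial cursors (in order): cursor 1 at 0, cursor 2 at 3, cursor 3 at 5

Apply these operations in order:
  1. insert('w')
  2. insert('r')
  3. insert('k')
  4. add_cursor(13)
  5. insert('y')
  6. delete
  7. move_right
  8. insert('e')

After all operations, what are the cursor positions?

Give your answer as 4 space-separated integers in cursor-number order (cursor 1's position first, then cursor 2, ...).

After op 1 (insert('w')): buffer="wxkdweewcvlne" (len 13), cursors c1@1 c2@5 c3@8, authorship 1...2..3.....
After op 2 (insert('r')): buffer="wrxkdwreewrcvlne" (len 16), cursors c1@2 c2@7 c3@11, authorship 11...22..33.....
After op 3 (insert('k')): buffer="wrkxkdwrkeewrkcvlne" (len 19), cursors c1@3 c2@9 c3@14, authorship 111...222..333.....
After op 4 (add_cursor(13)): buffer="wrkxkdwrkeewrkcvlne" (len 19), cursors c1@3 c2@9 c4@13 c3@14, authorship 111...222..333.....
After op 5 (insert('y')): buffer="wrkyxkdwrkyeewrykycvlne" (len 23), cursors c1@4 c2@11 c4@16 c3@18, authorship 1111...2222..33433.....
After op 6 (delete): buffer="wrkxkdwrkeewrkcvlne" (len 19), cursors c1@3 c2@9 c4@13 c3@14, authorship 111...222..333.....
After op 7 (move_right): buffer="wrkxkdwrkeewrkcvlne" (len 19), cursors c1@4 c2@10 c4@14 c3@15, authorship 111...222..333.....
After op 8 (insert('e')): buffer="wrkxekdwrkeeewrkecevlne" (len 23), cursors c1@5 c2@12 c4@17 c3@19, authorship 111.1..222.2.3334.3....

Answer: 5 12 19 17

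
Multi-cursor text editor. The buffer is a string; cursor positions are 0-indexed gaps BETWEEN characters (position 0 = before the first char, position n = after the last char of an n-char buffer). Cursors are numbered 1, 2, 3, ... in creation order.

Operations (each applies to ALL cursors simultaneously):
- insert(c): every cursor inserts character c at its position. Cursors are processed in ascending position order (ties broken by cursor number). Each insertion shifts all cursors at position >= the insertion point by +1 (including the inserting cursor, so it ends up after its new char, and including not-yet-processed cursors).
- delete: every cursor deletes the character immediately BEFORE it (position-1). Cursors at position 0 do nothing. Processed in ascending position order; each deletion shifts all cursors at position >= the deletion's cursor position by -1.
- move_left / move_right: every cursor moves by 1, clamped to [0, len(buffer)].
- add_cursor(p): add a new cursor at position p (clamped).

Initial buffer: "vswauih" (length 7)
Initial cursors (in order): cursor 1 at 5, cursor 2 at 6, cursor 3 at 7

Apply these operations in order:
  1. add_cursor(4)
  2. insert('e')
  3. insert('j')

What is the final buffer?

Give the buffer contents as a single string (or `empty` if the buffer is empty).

After op 1 (add_cursor(4)): buffer="vswauih" (len 7), cursors c4@4 c1@5 c2@6 c3@7, authorship .......
After op 2 (insert('e')): buffer="vswaeueiehe" (len 11), cursors c4@5 c1@7 c2@9 c3@11, authorship ....4.1.2.3
After op 3 (insert('j')): buffer="vswaejuejiejhej" (len 15), cursors c4@6 c1@9 c2@12 c3@15, authorship ....44.11.22.33

Answer: vswaejuejiejhej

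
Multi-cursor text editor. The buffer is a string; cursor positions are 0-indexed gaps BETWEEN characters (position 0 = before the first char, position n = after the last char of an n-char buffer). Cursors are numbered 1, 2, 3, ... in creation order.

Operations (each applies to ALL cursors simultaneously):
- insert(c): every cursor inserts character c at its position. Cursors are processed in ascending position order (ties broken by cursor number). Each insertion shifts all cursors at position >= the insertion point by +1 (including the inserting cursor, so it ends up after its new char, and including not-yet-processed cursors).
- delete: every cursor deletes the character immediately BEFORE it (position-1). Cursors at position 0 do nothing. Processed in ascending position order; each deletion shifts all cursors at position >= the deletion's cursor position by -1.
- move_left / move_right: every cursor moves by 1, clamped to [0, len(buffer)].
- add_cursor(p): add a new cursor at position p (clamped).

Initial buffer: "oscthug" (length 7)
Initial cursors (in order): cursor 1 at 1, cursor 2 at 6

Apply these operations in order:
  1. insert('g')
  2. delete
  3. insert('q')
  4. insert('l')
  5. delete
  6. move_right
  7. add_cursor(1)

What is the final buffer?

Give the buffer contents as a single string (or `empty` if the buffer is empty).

Answer: oqscthuqg

Derivation:
After op 1 (insert('g')): buffer="ogscthugg" (len 9), cursors c1@2 c2@8, authorship .1.....2.
After op 2 (delete): buffer="oscthug" (len 7), cursors c1@1 c2@6, authorship .......
After op 3 (insert('q')): buffer="oqscthuqg" (len 9), cursors c1@2 c2@8, authorship .1.....2.
After op 4 (insert('l')): buffer="oqlscthuqlg" (len 11), cursors c1@3 c2@10, authorship .11.....22.
After op 5 (delete): buffer="oqscthuqg" (len 9), cursors c1@2 c2@8, authorship .1.....2.
After op 6 (move_right): buffer="oqscthuqg" (len 9), cursors c1@3 c2@9, authorship .1.....2.
After op 7 (add_cursor(1)): buffer="oqscthuqg" (len 9), cursors c3@1 c1@3 c2@9, authorship .1.....2.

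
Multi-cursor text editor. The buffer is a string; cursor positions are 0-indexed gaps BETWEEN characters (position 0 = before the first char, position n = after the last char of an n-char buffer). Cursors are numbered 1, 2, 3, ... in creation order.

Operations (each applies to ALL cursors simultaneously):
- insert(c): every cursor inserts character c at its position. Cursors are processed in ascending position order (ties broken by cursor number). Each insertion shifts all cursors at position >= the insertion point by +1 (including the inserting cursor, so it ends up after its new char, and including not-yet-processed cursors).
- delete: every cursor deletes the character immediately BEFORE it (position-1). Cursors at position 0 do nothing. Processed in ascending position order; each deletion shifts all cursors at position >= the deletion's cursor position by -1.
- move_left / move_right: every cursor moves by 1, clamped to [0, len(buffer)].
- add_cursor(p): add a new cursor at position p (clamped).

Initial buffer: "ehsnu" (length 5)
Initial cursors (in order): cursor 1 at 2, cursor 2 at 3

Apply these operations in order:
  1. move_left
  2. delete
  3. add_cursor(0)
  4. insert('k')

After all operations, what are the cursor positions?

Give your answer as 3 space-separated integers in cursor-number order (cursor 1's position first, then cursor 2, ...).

After op 1 (move_left): buffer="ehsnu" (len 5), cursors c1@1 c2@2, authorship .....
After op 2 (delete): buffer="snu" (len 3), cursors c1@0 c2@0, authorship ...
After op 3 (add_cursor(0)): buffer="snu" (len 3), cursors c1@0 c2@0 c3@0, authorship ...
After op 4 (insert('k')): buffer="kkksnu" (len 6), cursors c1@3 c2@3 c3@3, authorship 123...

Answer: 3 3 3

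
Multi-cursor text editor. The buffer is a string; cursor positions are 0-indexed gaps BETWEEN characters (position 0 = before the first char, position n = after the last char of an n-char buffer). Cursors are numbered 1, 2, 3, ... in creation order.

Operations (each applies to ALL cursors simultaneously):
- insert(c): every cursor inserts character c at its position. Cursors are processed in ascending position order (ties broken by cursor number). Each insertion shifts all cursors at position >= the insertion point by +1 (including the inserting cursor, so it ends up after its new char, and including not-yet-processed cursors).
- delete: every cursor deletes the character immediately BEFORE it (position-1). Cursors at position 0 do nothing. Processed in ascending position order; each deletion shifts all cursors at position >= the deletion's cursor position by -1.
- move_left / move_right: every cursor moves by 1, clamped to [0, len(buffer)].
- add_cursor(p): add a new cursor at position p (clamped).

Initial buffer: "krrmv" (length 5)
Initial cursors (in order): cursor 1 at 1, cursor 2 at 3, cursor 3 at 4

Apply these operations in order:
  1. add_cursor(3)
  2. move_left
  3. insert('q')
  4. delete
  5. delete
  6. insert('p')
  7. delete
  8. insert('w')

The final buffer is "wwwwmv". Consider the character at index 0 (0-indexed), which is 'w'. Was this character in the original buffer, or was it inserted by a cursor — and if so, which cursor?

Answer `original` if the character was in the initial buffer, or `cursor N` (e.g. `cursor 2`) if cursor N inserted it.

After op 1 (add_cursor(3)): buffer="krrmv" (len 5), cursors c1@1 c2@3 c4@3 c3@4, authorship .....
After op 2 (move_left): buffer="krrmv" (len 5), cursors c1@0 c2@2 c4@2 c3@3, authorship .....
After op 3 (insert('q')): buffer="qkrqqrqmv" (len 9), cursors c1@1 c2@5 c4@5 c3@7, authorship 1..24.3..
After op 4 (delete): buffer="krrmv" (len 5), cursors c1@0 c2@2 c4@2 c3@3, authorship .....
After op 5 (delete): buffer="mv" (len 2), cursors c1@0 c2@0 c3@0 c4@0, authorship ..
After op 6 (insert('p')): buffer="ppppmv" (len 6), cursors c1@4 c2@4 c3@4 c4@4, authorship 1234..
After op 7 (delete): buffer="mv" (len 2), cursors c1@0 c2@0 c3@0 c4@0, authorship ..
After op 8 (insert('w')): buffer="wwwwmv" (len 6), cursors c1@4 c2@4 c3@4 c4@4, authorship 1234..
Authorship (.=original, N=cursor N): 1 2 3 4 . .
Index 0: author = 1

Answer: cursor 1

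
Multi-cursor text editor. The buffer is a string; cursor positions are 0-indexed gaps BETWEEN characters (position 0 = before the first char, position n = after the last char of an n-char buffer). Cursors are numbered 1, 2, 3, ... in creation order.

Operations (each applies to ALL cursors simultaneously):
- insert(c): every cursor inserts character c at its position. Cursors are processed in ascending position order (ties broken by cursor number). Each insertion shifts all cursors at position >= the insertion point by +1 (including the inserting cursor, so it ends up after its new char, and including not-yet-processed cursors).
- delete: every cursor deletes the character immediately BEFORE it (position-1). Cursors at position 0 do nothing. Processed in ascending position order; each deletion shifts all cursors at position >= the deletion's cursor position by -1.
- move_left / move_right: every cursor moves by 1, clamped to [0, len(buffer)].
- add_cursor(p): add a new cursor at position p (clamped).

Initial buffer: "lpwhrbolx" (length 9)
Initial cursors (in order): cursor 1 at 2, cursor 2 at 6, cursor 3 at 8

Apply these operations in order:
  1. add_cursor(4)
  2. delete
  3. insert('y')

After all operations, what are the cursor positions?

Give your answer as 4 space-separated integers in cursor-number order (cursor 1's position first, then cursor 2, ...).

After op 1 (add_cursor(4)): buffer="lpwhrbolx" (len 9), cursors c1@2 c4@4 c2@6 c3@8, authorship .........
After op 2 (delete): buffer="lwrox" (len 5), cursors c1@1 c4@2 c2@3 c3@4, authorship .....
After op 3 (insert('y')): buffer="lywyryoyx" (len 9), cursors c1@2 c4@4 c2@6 c3@8, authorship .1.4.2.3.

Answer: 2 6 8 4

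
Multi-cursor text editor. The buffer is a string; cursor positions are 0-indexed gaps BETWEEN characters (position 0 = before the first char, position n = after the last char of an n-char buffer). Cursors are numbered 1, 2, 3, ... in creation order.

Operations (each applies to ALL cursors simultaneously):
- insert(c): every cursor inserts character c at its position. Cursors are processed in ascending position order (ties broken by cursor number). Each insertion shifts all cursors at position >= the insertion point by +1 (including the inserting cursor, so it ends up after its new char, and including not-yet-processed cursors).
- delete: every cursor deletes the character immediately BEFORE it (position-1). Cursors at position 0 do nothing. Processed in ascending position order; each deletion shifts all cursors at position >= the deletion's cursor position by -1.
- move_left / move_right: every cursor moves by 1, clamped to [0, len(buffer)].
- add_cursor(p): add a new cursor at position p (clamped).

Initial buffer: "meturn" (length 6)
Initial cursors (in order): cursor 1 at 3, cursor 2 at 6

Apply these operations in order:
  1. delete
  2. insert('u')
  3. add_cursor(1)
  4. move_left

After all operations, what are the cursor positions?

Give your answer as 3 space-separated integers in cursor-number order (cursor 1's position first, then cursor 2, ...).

Answer: 2 5 0

Derivation:
After op 1 (delete): buffer="meur" (len 4), cursors c1@2 c2@4, authorship ....
After op 2 (insert('u')): buffer="meuuru" (len 6), cursors c1@3 c2@6, authorship ..1..2
After op 3 (add_cursor(1)): buffer="meuuru" (len 6), cursors c3@1 c1@3 c2@6, authorship ..1..2
After op 4 (move_left): buffer="meuuru" (len 6), cursors c3@0 c1@2 c2@5, authorship ..1..2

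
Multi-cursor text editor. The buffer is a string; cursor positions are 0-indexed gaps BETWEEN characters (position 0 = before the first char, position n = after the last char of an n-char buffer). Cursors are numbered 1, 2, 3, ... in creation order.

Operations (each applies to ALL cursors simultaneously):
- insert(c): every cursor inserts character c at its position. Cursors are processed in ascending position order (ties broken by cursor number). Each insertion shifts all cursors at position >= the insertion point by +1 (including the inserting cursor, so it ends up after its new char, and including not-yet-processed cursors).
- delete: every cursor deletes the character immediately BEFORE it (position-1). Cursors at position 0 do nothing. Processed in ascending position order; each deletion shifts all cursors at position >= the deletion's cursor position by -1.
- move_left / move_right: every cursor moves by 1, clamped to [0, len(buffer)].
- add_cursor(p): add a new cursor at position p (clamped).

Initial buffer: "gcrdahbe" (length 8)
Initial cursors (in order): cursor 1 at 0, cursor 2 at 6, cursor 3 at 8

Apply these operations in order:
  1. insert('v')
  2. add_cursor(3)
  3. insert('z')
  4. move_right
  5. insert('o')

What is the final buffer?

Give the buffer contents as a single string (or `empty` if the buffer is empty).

After op 1 (insert('v')): buffer="vgcrdahvbev" (len 11), cursors c1@1 c2@8 c3@11, authorship 1......2..3
After op 2 (add_cursor(3)): buffer="vgcrdahvbev" (len 11), cursors c1@1 c4@3 c2@8 c3@11, authorship 1......2..3
After op 3 (insert('z')): buffer="vzgczrdahvzbevz" (len 15), cursors c1@2 c4@5 c2@11 c3@15, authorship 11..4....22..33
After op 4 (move_right): buffer="vzgczrdahvzbevz" (len 15), cursors c1@3 c4@6 c2@12 c3@15, authorship 11..4....22..33
After op 5 (insert('o')): buffer="vzgoczrodahvzboevzo" (len 19), cursors c1@4 c4@8 c2@15 c3@19, authorship 11.1.4.4...22.2.333

Answer: vzgoczrodahvzboevzo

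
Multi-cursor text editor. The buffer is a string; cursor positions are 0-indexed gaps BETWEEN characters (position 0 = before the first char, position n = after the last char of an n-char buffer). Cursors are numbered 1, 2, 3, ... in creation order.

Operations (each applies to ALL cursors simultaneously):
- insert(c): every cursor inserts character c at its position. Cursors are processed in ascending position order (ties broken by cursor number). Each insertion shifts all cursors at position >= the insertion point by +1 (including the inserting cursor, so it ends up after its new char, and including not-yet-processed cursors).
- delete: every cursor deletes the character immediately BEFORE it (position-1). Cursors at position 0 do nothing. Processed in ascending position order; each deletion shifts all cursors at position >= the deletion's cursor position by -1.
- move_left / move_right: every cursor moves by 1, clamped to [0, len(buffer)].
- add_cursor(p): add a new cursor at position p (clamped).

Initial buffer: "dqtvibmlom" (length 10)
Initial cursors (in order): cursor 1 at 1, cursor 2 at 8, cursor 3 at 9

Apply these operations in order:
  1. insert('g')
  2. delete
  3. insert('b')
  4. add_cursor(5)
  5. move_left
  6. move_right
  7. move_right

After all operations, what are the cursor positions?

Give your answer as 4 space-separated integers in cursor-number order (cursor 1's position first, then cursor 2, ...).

Answer: 3 11 13 6

Derivation:
After op 1 (insert('g')): buffer="dgqtvibmlgogm" (len 13), cursors c1@2 c2@10 c3@12, authorship .1.......2.3.
After op 2 (delete): buffer="dqtvibmlom" (len 10), cursors c1@1 c2@8 c3@9, authorship ..........
After op 3 (insert('b')): buffer="dbqtvibmlbobm" (len 13), cursors c1@2 c2@10 c3@12, authorship .1.......2.3.
After op 4 (add_cursor(5)): buffer="dbqtvibmlbobm" (len 13), cursors c1@2 c4@5 c2@10 c3@12, authorship .1.......2.3.
After op 5 (move_left): buffer="dbqtvibmlbobm" (len 13), cursors c1@1 c4@4 c2@9 c3@11, authorship .1.......2.3.
After op 6 (move_right): buffer="dbqtvibmlbobm" (len 13), cursors c1@2 c4@5 c2@10 c3@12, authorship .1.......2.3.
After op 7 (move_right): buffer="dbqtvibmlbobm" (len 13), cursors c1@3 c4@6 c2@11 c3@13, authorship .1.......2.3.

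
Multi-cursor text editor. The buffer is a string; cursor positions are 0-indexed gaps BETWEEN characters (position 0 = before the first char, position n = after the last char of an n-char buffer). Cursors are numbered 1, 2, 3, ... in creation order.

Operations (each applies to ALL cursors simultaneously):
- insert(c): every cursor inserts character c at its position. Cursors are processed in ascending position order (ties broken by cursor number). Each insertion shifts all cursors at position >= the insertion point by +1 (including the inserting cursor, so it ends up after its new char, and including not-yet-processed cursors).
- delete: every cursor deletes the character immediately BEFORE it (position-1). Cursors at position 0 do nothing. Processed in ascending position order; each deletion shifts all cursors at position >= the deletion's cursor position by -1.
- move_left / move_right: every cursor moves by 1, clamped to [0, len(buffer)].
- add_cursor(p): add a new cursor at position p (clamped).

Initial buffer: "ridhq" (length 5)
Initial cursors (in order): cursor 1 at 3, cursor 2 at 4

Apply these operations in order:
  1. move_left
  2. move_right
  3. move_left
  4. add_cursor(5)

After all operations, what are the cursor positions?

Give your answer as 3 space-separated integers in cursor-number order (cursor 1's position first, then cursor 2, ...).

Answer: 2 3 5

Derivation:
After op 1 (move_left): buffer="ridhq" (len 5), cursors c1@2 c2@3, authorship .....
After op 2 (move_right): buffer="ridhq" (len 5), cursors c1@3 c2@4, authorship .....
After op 3 (move_left): buffer="ridhq" (len 5), cursors c1@2 c2@3, authorship .....
After op 4 (add_cursor(5)): buffer="ridhq" (len 5), cursors c1@2 c2@3 c3@5, authorship .....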